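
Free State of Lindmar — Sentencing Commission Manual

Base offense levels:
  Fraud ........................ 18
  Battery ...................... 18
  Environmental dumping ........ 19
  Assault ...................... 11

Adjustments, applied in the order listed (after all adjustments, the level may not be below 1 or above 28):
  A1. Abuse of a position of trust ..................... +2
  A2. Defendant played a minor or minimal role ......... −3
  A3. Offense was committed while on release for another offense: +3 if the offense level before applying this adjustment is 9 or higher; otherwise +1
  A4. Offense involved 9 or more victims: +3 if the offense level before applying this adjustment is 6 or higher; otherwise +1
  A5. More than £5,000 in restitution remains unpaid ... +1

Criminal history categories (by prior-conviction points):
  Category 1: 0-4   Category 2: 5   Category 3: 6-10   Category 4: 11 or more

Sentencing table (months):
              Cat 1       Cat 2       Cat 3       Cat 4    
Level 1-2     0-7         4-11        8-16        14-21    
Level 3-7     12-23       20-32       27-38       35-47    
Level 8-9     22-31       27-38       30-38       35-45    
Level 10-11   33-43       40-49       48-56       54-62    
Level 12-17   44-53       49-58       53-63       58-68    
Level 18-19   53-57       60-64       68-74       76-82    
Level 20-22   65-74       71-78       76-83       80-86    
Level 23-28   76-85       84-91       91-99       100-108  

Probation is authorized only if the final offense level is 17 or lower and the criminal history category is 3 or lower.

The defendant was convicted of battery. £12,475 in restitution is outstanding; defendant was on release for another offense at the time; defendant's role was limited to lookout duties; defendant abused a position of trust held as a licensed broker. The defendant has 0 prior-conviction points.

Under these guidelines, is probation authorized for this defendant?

No

Base offense level for battery: 18.
A1 applies: 18 + 2 = 20.
A2 applies: 20 − 3 = 17.
A3 applies (level before this adjustment is 17 ≥ 9, so +3): 17 + 3 = 20.
A5 applies: 20 + 1 = 21.
Final offense level: 21.
Criminal history: 0 prior points → Category 1 (0-4).
Level 21 falls in the 20-22 band.
Grid: Level 20-22 × Category 1 = 65-74 months.
Probation check: level 21 > 17 and category 1 ≤ 3 → not eligible.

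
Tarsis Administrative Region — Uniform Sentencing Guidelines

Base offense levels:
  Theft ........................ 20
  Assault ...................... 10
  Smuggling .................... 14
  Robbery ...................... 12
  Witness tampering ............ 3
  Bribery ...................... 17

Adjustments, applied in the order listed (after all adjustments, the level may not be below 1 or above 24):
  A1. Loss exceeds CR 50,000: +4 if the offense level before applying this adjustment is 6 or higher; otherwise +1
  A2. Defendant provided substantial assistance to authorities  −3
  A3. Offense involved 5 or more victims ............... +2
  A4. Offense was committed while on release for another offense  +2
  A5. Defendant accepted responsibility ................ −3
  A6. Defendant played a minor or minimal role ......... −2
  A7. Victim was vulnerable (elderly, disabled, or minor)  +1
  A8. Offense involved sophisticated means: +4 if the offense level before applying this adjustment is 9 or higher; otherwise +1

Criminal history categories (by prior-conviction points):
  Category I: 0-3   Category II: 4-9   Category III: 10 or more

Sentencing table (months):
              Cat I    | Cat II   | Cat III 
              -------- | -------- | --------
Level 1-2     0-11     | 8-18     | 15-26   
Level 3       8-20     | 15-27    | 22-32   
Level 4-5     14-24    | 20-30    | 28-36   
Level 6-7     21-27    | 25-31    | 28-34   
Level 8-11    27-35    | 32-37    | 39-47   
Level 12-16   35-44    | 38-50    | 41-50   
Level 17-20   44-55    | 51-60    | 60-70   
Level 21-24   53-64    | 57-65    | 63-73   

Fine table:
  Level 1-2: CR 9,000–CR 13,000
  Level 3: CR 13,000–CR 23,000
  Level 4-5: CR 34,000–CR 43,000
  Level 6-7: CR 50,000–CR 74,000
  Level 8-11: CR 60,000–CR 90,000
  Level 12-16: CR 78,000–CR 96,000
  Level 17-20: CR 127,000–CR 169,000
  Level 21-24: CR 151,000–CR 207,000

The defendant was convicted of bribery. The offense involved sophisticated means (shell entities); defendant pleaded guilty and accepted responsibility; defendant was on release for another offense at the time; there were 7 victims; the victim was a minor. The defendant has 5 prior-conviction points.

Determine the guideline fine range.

CR 151,000–CR 207,000

Base offense level for bribery: 17.
A2 does not apply.
A3 applies: 17 + 2 = 19.
A4 applies: 19 + 2 = 21.
A5 applies: 21 − 3 = 18.
A6 does not apply.
A7 applies: 18 + 1 = 19.
A8 applies (level before this adjustment is 19 ≥ 9, so +4): 19 + 4 = 23.
Final offense level: 23.
Level 23 falls in the 21-24 band.
Fine table: Level 21-24 → CR 151,000–CR 207,000.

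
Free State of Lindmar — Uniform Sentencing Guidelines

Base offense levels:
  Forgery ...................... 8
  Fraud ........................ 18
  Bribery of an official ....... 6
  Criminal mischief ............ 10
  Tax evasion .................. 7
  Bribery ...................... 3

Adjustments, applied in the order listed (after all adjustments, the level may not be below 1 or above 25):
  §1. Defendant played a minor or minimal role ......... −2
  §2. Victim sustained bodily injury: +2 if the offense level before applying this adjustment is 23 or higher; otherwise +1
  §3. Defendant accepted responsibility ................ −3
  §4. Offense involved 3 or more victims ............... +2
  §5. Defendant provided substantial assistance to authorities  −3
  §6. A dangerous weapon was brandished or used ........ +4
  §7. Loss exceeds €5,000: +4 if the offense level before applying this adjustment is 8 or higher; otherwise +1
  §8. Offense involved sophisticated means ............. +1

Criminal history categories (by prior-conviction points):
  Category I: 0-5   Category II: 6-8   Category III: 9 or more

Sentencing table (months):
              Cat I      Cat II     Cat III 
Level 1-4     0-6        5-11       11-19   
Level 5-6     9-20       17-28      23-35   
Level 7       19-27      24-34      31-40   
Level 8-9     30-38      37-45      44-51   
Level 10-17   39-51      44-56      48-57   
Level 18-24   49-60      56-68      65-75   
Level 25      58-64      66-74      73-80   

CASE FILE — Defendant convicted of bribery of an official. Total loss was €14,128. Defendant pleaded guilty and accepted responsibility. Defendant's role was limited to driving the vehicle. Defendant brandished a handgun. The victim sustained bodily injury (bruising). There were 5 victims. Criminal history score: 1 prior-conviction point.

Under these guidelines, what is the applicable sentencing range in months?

39-51 months

Base offense level for bribery of an official: 6.
§1 applies: 6 − 2 = 4.
§2 applies (level before this adjustment is 4 < 23, so +1): 4 + 1 = 5.
§3 applies: 5 − 3 = 2.
§4 applies: 2 + 2 = 4.
§6 applies: 4 + 4 = 8.
§7 applies (level before this adjustment is 8 ≥ 8, so +4): 8 + 4 = 12.
Final offense level: 12.
Criminal history: 1 prior point → Category I (0-5).
Level 12 falls in the 10-17 band.
Grid: Level 10-17 × Category I = 39-51 months.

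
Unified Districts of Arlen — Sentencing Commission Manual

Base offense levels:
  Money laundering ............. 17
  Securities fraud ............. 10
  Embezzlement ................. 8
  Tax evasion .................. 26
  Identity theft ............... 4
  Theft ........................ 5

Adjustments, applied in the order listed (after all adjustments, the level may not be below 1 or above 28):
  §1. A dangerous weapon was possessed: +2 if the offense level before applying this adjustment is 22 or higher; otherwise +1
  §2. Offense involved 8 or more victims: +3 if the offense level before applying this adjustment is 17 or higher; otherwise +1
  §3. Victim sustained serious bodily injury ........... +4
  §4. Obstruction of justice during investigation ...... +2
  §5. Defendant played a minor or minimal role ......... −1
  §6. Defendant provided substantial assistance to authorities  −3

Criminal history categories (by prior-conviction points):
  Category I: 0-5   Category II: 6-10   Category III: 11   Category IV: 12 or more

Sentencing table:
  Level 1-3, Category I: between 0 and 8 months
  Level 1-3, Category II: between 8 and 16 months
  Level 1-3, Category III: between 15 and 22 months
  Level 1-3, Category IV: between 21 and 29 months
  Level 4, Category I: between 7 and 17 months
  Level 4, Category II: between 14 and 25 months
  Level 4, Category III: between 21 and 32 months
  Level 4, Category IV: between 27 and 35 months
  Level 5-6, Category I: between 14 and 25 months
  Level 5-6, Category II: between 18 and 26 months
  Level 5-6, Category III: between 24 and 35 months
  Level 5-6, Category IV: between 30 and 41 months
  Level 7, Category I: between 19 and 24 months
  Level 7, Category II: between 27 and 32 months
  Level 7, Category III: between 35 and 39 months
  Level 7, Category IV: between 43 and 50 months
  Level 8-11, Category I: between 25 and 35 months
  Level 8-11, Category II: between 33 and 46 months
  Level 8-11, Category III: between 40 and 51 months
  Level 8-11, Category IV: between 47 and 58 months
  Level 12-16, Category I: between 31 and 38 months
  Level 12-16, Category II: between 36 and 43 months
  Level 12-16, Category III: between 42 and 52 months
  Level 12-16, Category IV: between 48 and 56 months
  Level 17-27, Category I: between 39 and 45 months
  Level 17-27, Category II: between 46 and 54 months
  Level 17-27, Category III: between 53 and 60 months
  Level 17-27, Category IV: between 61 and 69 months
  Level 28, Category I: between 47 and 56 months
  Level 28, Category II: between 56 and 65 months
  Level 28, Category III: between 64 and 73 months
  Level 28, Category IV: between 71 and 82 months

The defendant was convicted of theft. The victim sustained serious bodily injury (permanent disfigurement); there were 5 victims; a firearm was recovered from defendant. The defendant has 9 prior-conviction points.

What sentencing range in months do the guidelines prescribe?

33-46 months

Base offense level for theft: 5.
§1 applies (level before this adjustment is 5 < 22, so +1): 5 + 1 = 6.
§2 does not apply.
§3 applies: 6 + 4 = 10.
§4 does not apply.
§5 does not apply.
Final offense level: 10.
Criminal history: 9 prior points → Category II (6-10).
Level 10 falls in the 8-11 band.
Grid: Level 8-11 × Category II = 33-46 months.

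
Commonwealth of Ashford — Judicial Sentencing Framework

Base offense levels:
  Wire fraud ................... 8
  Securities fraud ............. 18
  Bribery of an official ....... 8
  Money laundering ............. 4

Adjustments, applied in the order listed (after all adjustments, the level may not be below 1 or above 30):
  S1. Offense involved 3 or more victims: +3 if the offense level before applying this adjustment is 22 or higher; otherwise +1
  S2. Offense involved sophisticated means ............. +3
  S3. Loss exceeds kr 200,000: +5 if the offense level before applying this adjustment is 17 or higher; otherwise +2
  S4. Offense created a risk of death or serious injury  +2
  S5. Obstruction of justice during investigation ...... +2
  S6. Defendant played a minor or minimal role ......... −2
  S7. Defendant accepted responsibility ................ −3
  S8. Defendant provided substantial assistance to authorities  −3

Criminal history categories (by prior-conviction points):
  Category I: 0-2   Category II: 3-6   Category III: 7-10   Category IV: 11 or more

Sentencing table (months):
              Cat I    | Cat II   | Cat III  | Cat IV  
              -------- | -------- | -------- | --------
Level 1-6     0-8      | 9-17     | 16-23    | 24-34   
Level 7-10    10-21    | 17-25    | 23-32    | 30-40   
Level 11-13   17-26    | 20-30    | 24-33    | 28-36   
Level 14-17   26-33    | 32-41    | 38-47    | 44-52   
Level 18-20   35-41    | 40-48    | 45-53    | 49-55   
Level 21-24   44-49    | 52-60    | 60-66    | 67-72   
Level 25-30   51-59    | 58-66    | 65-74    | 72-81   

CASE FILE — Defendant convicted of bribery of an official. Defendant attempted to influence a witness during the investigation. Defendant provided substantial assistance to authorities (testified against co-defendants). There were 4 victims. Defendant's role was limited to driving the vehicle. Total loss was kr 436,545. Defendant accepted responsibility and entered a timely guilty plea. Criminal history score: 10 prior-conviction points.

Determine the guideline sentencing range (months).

16-23 months

Base offense level for bribery of an official: 8.
S1 applies (level before this adjustment is 8 < 22, so +1): 8 + 1 = 9.
S3 applies (level before this adjustment is 9 < 17, so +2): 9 + 2 = 11.
S4 does not apply.
S5 applies: 11 + 2 = 13.
S6 applies: 13 − 2 = 11.
S7 applies: 11 − 3 = 8.
S8 applies: 8 − 3 = 5.
Final offense level: 5.
Criminal history: 10 prior points → Category III (7-10).
Level 5 falls in the 1-6 band.
Grid: Level 1-6 × Category III = 16-23 months.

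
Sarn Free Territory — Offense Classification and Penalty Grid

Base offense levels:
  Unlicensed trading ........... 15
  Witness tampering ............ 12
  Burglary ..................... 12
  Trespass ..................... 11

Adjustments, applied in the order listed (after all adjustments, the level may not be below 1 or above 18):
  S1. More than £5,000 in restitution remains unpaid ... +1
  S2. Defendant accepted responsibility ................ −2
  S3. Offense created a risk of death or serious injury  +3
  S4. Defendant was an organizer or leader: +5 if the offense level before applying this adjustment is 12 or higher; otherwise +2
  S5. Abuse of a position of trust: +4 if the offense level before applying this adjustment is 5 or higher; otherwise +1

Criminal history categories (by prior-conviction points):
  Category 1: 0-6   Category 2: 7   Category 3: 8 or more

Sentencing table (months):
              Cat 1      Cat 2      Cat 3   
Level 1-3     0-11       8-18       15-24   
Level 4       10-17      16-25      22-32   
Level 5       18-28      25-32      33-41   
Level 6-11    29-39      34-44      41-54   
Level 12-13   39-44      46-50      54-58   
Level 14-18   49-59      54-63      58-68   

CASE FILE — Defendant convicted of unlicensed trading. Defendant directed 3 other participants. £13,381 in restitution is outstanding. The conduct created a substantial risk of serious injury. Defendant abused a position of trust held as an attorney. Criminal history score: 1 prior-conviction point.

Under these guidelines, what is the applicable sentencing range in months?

49-59 months

Base offense level for unlicensed trading: 15.
S1 applies: 15 + 1 = 16.
S3 applies: 16 + 3 = 19.
S4 applies (level before this adjustment is 19 ≥ 12, so +5): 19 + 5 = 24.
S5 applies (level before this adjustment is 24 ≥ 5, so +4): 24 + 4 = 28.
Level 28 exceeds the maximum of 18; capped at 18.
Final offense level: 18.
Criminal history: 1 prior point → Category 1 (0-6).
Level 18 falls in the 14-18 band.
Grid: Level 14-18 × Category 1 = 49-59 months.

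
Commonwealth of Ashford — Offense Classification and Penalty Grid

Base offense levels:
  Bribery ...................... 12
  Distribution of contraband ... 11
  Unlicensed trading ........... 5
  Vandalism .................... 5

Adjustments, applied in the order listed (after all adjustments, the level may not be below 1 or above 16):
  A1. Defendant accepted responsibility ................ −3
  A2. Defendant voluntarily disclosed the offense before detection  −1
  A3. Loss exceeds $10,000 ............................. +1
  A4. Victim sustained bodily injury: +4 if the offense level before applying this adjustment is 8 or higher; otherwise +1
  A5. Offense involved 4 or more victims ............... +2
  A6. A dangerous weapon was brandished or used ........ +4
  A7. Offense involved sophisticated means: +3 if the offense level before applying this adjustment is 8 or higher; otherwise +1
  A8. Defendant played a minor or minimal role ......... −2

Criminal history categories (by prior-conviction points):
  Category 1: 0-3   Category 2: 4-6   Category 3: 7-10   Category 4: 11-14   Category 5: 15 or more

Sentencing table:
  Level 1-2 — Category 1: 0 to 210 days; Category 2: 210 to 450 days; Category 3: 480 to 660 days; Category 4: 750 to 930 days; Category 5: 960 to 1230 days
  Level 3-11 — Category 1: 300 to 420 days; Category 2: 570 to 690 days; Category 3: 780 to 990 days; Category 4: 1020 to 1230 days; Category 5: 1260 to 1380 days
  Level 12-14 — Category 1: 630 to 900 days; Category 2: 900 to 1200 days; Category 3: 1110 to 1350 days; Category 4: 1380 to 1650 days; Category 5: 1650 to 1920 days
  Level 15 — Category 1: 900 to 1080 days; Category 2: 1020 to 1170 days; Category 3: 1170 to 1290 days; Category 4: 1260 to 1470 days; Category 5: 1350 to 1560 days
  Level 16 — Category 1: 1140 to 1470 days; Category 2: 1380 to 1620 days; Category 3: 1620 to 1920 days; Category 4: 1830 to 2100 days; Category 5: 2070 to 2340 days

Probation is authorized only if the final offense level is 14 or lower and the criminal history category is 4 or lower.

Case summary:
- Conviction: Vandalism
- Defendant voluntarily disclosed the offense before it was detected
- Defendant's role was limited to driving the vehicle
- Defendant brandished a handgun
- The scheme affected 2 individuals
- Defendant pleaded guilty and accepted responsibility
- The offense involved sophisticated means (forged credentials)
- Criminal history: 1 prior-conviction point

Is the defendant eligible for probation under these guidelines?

Base offense level for vandalism: 5.
A1 applies: 5 − 3 = 2.
A2 applies: 2 − 1 = 1.
A3 does not apply.
A5 does not apply.
A6 applies: 1 + 4 = 5.
A7 applies (level before this adjustment is 5 < 8, so +1): 5 + 1 = 6.
A8 applies: 6 − 2 = 4.
Final offense level: 4.
Criminal history: 1 prior point → Category 1 (0-3).
Level 4 falls in the 3-11 band.
Grid: Level 3-11 × Category 1 = 300-420 days.
Probation check: level 4 ≤ 14 and category 1 ≤ 4 → eligible.

Yes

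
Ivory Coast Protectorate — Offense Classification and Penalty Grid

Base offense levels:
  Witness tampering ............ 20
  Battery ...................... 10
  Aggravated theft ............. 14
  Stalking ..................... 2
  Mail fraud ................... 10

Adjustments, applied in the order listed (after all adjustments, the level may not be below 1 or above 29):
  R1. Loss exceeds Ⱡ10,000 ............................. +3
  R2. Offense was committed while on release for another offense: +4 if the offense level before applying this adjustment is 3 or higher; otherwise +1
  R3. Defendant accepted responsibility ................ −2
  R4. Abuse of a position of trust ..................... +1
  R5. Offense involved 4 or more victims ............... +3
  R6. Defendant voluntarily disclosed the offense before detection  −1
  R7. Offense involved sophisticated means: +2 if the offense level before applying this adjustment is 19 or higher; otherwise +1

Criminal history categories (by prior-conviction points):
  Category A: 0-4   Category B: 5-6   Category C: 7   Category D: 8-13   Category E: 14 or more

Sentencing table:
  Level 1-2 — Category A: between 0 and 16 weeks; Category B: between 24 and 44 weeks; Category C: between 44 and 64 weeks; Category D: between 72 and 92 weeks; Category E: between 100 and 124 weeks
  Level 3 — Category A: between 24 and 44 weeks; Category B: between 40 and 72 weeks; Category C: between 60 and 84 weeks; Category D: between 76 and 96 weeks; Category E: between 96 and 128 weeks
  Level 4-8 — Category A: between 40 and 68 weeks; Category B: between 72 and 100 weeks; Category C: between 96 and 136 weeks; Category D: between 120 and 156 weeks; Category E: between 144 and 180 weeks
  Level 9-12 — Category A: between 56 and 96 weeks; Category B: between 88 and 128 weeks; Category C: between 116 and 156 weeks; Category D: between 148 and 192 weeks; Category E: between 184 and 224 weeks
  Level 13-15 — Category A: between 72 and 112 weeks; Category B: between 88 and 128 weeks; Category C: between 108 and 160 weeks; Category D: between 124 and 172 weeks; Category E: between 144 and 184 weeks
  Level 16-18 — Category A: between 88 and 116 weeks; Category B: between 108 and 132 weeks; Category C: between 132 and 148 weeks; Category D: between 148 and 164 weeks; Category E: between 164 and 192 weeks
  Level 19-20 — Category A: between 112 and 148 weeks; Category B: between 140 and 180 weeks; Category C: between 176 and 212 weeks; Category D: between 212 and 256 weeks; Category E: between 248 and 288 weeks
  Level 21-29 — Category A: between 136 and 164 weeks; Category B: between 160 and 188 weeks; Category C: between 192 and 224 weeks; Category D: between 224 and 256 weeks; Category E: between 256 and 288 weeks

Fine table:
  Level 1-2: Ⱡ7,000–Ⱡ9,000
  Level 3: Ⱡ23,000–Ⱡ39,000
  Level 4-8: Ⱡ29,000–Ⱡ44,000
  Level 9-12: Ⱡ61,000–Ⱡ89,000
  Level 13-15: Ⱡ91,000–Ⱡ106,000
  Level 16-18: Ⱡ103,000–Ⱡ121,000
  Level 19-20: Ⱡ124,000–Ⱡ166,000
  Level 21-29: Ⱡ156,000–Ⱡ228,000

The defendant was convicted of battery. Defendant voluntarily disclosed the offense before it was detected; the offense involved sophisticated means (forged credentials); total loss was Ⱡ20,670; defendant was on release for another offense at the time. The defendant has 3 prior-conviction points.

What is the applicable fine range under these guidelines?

Base offense level for battery: 10.
R1 applies: 10 + 3 = 13.
R2 applies (level before this adjustment is 13 ≥ 3, so +4): 13 + 4 = 17.
R3 does not apply.
R6 applies: 17 − 1 = 16.
R7 applies (level before this adjustment is 16 < 19, so +1): 16 + 1 = 17.
Final offense level: 17.
Level 17 falls in the 16-18 band.
Fine table: Level 16-18 → Ⱡ103,000–Ⱡ121,000.

Ⱡ103,000–Ⱡ121,000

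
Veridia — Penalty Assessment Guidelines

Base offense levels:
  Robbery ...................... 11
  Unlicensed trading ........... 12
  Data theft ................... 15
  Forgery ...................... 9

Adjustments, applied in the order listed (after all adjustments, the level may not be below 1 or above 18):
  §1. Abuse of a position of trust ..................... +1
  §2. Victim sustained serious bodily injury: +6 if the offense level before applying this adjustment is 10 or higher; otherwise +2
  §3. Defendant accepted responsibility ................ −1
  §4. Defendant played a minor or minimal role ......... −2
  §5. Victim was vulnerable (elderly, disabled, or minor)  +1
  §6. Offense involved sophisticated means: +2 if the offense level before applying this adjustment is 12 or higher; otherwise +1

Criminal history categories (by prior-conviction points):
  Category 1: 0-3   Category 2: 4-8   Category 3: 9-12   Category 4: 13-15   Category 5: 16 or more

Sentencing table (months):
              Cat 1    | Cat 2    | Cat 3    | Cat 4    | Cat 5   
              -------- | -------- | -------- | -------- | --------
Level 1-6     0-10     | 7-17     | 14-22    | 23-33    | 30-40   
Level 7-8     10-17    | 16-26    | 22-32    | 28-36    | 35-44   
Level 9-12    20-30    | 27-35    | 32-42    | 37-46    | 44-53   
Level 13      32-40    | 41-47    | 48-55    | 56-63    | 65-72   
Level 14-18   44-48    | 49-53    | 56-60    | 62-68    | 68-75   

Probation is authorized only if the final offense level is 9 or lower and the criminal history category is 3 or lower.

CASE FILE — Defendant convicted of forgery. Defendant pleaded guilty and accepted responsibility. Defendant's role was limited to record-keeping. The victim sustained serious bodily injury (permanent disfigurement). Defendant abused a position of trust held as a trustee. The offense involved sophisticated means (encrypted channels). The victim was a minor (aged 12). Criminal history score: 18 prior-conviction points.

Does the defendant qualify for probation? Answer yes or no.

No

Base offense level for forgery: 9.
§1 applies: 9 + 1 = 10.
§2 applies (level before this adjustment is 10 ≥ 10, so +6): 10 + 6 = 16.
§3 applies: 16 − 1 = 15.
§4 applies: 15 − 2 = 13.
§5 applies: 13 + 1 = 14.
§6 applies (level before this adjustment is 14 ≥ 12, so +2): 14 + 2 = 16.
Final offense level: 16.
Criminal history: 18 prior points → Category 5 (16+).
Level 16 falls in the 14-18 band.
Grid: Level 14-18 × Category 5 = 68-75 months.
Probation check: level 16 > 9 and category 5 > 3 → not eligible.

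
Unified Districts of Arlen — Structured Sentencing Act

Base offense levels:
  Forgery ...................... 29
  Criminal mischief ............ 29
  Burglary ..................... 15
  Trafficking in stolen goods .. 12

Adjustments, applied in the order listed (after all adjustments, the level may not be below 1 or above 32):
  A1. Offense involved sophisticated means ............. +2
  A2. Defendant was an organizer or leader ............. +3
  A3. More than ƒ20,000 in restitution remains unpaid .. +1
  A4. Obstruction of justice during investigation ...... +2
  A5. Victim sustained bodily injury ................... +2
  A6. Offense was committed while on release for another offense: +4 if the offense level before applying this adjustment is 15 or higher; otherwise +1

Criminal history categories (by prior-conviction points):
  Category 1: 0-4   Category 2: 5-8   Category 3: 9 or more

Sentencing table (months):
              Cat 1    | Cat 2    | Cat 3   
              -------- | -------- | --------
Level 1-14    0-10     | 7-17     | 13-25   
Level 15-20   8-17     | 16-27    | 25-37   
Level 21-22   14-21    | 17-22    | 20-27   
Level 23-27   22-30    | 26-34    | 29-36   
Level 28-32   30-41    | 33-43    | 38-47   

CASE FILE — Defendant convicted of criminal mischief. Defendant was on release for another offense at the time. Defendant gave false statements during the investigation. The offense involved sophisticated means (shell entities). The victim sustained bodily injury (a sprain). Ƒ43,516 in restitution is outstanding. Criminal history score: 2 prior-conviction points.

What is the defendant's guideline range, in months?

Base offense level for criminal mischief: 29.
A1 applies: 29 + 2 = 31.
A2 does not apply.
A3 applies: 31 + 1 = 32.
A4 applies: 32 + 2 = 34.
A5 applies: 34 + 2 = 36.
A6 applies (level before this adjustment is 36 ≥ 15, so +4): 36 + 4 = 40.
Level 40 exceeds the maximum of 32; capped at 32.
Final offense level: 32.
Criminal history: 2 prior points → Category 1 (0-4).
Level 32 falls in the 28-32 band.
Grid: Level 28-32 × Category 1 = 30-41 months.

30-41 months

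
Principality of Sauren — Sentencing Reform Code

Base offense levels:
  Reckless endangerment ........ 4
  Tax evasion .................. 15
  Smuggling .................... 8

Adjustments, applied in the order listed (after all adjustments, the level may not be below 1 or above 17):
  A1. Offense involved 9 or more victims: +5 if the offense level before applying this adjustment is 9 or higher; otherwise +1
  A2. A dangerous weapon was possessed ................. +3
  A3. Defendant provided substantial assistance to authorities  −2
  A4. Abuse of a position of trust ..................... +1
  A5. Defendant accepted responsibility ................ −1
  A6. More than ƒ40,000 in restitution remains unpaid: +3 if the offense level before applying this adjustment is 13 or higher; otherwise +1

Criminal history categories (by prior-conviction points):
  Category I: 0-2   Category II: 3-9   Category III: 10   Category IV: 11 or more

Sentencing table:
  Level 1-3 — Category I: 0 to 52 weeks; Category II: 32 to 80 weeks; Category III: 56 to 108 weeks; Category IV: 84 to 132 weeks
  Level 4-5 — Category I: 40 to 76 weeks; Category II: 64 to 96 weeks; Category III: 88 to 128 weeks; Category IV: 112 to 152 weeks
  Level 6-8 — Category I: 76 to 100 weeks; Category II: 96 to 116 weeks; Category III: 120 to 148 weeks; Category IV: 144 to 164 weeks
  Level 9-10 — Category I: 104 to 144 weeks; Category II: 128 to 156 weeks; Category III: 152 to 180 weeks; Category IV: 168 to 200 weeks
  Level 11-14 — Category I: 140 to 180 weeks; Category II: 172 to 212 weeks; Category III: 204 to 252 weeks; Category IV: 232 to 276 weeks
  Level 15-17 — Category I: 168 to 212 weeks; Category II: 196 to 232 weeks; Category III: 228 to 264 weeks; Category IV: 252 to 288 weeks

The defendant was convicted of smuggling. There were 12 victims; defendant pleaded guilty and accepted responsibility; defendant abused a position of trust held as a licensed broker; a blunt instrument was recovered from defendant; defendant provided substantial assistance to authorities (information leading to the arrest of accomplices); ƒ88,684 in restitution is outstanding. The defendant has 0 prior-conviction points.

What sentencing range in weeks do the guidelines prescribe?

140-180 weeks

Base offense level for smuggling: 8.
A1 applies (level before this adjustment is 8 < 9, so +1): 8 + 1 = 9.
A2 applies: 9 + 3 = 12.
A3 applies: 12 − 2 = 10.
A4 applies: 10 + 1 = 11.
A5 applies: 11 − 1 = 10.
A6 applies (level before this adjustment is 10 < 13, so +1): 10 + 1 = 11.
Final offense level: 11.
Criminal history: 0 prior points → Category I (0-2).
Level 11 falls in the 11-14 band.
Grid: Level 11-14 × Category I = 140-180 weeks.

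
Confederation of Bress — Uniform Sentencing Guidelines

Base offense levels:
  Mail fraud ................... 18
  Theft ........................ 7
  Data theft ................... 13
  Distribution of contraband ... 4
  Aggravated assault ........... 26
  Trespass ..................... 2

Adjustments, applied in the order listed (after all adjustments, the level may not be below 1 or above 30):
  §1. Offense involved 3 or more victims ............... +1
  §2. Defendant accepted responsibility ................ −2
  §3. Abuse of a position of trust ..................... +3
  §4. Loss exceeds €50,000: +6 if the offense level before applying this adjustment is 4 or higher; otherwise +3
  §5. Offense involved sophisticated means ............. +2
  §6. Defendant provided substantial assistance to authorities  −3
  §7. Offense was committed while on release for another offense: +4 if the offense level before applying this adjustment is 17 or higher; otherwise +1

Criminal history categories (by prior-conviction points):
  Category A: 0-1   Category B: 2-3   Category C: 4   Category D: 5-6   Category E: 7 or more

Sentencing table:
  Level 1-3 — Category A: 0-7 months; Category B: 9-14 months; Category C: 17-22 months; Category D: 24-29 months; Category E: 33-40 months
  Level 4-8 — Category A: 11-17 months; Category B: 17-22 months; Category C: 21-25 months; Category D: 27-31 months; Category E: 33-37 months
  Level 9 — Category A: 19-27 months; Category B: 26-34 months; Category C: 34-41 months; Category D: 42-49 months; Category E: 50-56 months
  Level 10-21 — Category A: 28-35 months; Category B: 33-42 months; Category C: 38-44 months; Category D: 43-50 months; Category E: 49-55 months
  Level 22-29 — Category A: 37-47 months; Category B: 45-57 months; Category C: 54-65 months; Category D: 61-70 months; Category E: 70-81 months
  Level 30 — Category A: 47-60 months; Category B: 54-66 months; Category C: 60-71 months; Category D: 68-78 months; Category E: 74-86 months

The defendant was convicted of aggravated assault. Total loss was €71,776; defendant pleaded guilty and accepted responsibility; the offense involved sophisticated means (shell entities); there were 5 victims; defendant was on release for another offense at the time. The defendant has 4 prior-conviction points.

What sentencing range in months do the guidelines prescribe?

Base offense level for aggravated assault: 26.
§1 applies: 26 + 1 = 27.
§2 applies: 27 − 2 = 25.
§4 applies (level before this adjustment is 25 ≥ 4, so +6): 25 + 6 = 31.
§5 applies: 31 + 2 = 33.
§6 does not apply.
§7 applies (level before this adjustment is 33 ≥ 17, so +4): 33 + 4 = 37.
Level 37 exceeds the maximum of 30; capped at 30.
Final offense level: 30.
Criminal history: 4 prior points → Category C (4).
Level 30 falls in the 30 band.
Grid: Level 30 × Category C = 60-71 months.

60-71 months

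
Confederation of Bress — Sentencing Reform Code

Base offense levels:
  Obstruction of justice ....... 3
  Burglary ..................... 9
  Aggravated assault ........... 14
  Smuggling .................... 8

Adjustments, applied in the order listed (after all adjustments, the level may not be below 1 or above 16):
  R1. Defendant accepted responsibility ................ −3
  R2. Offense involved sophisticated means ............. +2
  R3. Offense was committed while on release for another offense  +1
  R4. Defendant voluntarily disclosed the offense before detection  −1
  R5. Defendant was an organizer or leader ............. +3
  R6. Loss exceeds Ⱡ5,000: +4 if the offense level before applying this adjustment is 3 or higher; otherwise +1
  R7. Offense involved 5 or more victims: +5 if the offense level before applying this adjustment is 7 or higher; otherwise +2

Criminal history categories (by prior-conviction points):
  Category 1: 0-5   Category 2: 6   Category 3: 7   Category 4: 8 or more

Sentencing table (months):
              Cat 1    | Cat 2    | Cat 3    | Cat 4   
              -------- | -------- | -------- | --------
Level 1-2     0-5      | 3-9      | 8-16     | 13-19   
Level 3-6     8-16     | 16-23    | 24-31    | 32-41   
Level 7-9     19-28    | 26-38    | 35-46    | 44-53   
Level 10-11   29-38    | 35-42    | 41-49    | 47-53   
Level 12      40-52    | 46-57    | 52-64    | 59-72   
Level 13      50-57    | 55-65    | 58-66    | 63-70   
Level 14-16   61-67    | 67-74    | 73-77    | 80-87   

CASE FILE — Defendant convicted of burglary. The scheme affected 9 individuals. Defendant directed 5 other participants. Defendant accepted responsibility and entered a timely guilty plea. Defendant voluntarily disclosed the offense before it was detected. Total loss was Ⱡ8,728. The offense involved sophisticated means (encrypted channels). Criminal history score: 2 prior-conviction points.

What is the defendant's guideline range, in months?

Base offense level for burglary: 9.
R1 applies: 9 − 3 = 6.
R2 applies: 6 + 2 = 8.
R3 does not apply.
R4 applies: 8 − 1 = 7.
R5 applies: 7 + 3 = 10.
R6 applies (level before this adjustment is 10 ≥ 3, so +4): 10 + 4 = 14.
R7 applies (level before this adjustment is 14 ≥ 7, so +5): 14 + 5 = 19.
Level 19 exceeds the maximum of 16; capped at 16.
Final offense level: 16.
Criminal history: 2 prior points → Category 1 (0-5).
Level 16 falls in the 14-16 band.
Grid: Level 14-16 × Category 1 = 61-67 months.

61-67 months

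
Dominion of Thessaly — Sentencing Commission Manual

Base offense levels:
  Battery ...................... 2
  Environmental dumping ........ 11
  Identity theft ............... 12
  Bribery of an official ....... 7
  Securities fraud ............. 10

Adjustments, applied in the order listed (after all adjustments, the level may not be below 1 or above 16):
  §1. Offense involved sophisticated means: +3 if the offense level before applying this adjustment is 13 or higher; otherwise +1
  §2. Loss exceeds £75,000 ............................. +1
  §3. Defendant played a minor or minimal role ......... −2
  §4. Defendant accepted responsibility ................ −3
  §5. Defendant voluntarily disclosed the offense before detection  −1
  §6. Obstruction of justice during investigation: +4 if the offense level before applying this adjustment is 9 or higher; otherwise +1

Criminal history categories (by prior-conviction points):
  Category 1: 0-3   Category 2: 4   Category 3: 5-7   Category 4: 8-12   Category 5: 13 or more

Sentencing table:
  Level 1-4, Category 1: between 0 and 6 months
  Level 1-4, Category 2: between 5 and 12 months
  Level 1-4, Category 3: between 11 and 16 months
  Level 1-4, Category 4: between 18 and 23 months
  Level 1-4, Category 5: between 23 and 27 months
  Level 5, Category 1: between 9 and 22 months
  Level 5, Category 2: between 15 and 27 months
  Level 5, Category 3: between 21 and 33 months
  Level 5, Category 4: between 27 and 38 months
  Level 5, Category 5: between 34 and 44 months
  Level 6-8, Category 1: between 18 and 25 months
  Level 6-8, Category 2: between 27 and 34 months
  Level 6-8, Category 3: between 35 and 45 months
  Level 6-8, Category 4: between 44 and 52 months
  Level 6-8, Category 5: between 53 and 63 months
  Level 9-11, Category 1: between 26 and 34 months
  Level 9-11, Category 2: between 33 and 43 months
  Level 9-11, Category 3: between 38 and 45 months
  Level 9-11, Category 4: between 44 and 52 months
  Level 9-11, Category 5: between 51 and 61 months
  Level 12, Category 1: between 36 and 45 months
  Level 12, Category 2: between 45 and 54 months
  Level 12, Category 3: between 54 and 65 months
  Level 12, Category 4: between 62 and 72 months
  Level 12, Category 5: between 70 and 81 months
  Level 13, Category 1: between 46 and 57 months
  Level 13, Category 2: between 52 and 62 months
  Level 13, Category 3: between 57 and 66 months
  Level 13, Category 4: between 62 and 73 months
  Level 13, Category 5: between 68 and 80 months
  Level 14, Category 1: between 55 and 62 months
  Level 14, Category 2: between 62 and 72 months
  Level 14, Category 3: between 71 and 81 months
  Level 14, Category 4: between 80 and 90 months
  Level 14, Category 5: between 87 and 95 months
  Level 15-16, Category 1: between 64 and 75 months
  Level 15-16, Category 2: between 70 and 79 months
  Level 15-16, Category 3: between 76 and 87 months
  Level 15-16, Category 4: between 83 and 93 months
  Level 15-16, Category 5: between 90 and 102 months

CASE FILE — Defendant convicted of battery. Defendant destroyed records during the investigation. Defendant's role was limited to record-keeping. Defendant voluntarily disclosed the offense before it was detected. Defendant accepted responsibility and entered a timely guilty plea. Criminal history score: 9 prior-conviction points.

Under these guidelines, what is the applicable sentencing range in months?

Base offense level for battery: 2.
§2 does not apply.
§3 applies: 2 − 2 = 0.
§4 applies: 0 − 3 = -3.
§5 applies: -3 − 1 = -4.
§6 applies (level before this adjustment is -4 < 9, so +1): -4 + 1 = -3.
Level -3 is below the minimum of 1; floored at 1.
Final offense level: 1.
Criminal history: 9 prior points → Category 4 (8-12).
Level 1 falls in the 1-4 band.
Grid: Level 1-4 × Category 4 = 18-23 months.

18-23 months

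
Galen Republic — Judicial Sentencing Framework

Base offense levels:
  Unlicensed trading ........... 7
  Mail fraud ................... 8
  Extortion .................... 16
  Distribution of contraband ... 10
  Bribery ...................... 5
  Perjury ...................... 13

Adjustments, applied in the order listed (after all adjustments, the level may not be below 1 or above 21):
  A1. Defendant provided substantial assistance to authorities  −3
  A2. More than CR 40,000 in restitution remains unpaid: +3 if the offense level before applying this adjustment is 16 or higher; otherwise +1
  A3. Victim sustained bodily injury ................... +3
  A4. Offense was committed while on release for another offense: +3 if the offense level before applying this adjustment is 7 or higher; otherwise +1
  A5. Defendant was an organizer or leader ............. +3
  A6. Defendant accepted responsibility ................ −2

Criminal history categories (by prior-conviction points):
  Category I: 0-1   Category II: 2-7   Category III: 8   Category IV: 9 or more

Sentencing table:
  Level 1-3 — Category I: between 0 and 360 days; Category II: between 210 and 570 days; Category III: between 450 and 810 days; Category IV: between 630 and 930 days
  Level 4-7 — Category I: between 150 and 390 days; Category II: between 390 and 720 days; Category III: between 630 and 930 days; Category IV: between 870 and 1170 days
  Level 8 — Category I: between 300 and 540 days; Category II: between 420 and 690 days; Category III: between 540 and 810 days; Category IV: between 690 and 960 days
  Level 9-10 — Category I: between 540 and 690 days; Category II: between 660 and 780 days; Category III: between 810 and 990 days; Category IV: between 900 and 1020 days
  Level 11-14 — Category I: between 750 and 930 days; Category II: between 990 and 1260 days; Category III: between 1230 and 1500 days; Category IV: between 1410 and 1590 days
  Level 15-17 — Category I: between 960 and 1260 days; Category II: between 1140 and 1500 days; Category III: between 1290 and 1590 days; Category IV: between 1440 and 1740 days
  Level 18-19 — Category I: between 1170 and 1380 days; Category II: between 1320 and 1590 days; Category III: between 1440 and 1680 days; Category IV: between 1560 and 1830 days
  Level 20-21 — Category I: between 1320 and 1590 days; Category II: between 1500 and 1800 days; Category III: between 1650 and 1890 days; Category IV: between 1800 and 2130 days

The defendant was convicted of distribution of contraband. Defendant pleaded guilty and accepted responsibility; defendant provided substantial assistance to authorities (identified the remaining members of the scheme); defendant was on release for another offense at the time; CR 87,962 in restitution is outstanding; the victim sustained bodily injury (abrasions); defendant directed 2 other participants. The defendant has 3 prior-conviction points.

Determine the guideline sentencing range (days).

1140-1500 days

Base offense level for distribution of contraband: 10.
A1 applies: 10 − 3 = 7.
A2 applies (level before this adjustment is 7 < 16, so +1): 7 + 1 = 8.
A3 applies: 8 + 3 = 11.
A4 applies (level before this adjustment is 11 ≥ 7, so +3): 11 + 3 = 14.
A5 applies: 14 + 3 = 17.
A6 applies: 17 − 2 = 15.
Final offense level: 15.
Criminal history: 3 prior points → Category II (2-7).
Level 15 falls in the 15-17 band.
Grid: Level 15-17 × Category II = 1140-1500 days.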